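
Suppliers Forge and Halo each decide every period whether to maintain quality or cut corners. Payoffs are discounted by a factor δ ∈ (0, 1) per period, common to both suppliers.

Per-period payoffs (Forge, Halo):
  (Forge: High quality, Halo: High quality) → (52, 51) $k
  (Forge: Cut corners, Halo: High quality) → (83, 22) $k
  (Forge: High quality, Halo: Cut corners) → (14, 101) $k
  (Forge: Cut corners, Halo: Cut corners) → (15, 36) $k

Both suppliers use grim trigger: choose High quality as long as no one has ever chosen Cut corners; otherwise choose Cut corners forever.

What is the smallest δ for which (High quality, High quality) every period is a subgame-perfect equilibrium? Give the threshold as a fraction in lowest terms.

Forge's threshold: (83−52)/(83−15) = 31/68.
Halo's threshold: (101−51)/(101−36) = 10/13.
31/68 < 10/13, so Halo binds and δ* = 10/13.

10/13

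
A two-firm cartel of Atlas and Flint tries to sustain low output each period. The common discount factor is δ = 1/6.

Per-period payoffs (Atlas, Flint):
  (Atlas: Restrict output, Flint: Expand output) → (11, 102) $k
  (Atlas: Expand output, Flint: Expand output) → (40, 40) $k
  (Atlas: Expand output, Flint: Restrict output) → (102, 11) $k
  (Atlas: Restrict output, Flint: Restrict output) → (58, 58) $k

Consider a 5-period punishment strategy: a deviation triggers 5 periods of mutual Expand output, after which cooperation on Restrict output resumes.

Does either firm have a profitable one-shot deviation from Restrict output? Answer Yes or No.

Yes

A one-shot deviation gives 102 now, then 40 for 5 periods, then back to 58.
Gain from deviating: (102−58) today; loss: (58−40) in each of the next 5 periods.
No-deviation condition: (58−40)(δ+…+δ^5) ≥ 102−58, i.e. δ+…+δ^5 ≥ 22/9.
At δ = 1/6: δ+…+δ^5 = 0.2000 < 2.4444.
So cooperation is not sustainable.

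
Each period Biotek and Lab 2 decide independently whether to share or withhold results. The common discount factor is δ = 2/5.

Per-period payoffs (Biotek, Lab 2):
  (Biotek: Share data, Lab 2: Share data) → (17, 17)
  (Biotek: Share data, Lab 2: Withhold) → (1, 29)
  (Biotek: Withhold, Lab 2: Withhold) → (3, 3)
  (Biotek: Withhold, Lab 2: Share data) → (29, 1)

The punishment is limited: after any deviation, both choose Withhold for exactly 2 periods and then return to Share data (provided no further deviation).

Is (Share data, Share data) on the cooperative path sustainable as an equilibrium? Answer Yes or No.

A one-shot deviation gives 29 now, then 3 for 2 periods, then back to 17.
Gain from deviating: (29−17) today; loss: (17−3) in each of the next 2 periods.
No-deviation condition: (17−3)(δ+…+δ^2) ≥ 29−17, i.e. δ+…+δ^2 ≥ 6/7.
At δ = 2/5: δ+…+δ^2 = 0.5600 < 0.8571.
So cooperation is not sustainable.

No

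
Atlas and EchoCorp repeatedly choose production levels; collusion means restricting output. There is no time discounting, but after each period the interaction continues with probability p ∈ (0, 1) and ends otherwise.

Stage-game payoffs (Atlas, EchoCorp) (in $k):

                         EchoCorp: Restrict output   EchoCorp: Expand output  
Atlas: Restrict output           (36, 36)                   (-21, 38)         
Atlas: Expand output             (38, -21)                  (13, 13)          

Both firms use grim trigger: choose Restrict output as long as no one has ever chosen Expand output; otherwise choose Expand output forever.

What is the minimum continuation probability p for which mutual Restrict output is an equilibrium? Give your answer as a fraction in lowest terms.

2/25

With no time discounting, the continuation probability p plays the role of the discount factor.
Grim-trigger IC: 36/(1−p) ≥ 38 + 13p/(1−p) ⇒ p ≥ (38−36)/(38−13) = 2/25.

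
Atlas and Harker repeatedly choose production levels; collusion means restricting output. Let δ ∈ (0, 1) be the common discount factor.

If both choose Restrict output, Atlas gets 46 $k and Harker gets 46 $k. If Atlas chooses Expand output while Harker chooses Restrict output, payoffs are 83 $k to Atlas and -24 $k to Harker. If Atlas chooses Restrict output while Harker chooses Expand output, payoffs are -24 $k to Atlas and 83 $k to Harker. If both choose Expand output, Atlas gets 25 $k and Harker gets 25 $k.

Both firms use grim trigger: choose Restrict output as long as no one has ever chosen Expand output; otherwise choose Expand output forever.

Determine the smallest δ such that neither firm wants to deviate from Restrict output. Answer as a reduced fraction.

37/58

Cooperation forever yields 46 each period: 46/(1−δ).
Deviating yields 83 once, then 25 forever: 83 + 25δ/(1−δ).
No profitable deviation requires 46/(1−δ) ≥ 83 + 25δ/(1−δ).
Multiplying by (1−δ): 46 ≥ 83(1−δ) + 25δ = 83 − 58δ.
So 58δ ≥ 37, i.e. δ ≥ 37/58.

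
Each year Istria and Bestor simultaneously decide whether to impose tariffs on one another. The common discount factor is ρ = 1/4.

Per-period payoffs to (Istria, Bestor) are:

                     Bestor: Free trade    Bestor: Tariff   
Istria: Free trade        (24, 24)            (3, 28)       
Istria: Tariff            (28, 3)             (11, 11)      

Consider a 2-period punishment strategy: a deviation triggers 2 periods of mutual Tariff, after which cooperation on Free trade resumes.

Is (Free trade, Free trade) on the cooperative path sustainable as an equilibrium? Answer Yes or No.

Yes

A one-shot deviation gives 28 now, then 11 for 2 periods, then back to 24.
Gain from deviating: (28−24) today; loss: (24−11) in each of the next 2 periods.
No-deviation condition: (24−11)(ρ+…+ρ^2) ≥ 28−24, i.e. ρ+…+ρ^2 ≥ 4/13.
At ρ = 1/4: ρ+…+ρ^2 = 0.3125 ≥ 0.3077.
So cooperation is sustainable.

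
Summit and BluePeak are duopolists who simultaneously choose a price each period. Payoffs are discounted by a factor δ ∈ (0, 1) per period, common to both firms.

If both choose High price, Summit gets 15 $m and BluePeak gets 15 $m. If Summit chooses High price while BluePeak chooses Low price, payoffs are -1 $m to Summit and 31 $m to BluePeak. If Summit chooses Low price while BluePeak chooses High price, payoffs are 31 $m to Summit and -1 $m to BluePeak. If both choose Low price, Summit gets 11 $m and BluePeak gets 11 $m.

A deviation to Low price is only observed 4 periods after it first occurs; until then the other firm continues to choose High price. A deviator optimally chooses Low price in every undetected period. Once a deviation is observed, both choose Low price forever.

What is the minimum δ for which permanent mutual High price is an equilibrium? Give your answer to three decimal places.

0.946

Deviating for the 4 undetected periods gains 31−15 = 16 per period over cooperation, then loses 15−11 = 4 per period forever once punishment starts.
Gain: 16(1 + δ + … + δ^3); loss: 4·δ^4/(1−δ).
No profitable deviation ⇔ 16(1−δ^4) ≤ 4·δ^4, i.e. δ^4 ≥ 16/(16+4) = 4/5.
Hence δ ≥ (4/5)^(1/4) ≈ 0.946.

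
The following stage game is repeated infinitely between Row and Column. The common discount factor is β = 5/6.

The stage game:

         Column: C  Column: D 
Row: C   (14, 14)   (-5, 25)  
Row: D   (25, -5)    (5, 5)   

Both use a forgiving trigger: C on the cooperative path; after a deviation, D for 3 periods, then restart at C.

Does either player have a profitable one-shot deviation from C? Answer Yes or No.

IC: β+…+β^3 ≥ (25−14)/(14−5) = 11/9.
At β = 5/6: partial sum = 2.1065 ≥ 1.2222. Cooperation sustainable.

No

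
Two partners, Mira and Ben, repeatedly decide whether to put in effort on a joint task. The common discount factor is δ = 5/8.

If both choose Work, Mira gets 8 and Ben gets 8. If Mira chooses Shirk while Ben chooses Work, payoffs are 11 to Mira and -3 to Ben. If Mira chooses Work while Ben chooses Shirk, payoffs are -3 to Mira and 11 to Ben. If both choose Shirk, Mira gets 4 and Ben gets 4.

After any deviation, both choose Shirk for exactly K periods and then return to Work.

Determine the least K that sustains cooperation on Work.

2

No profitable deviation requires (8−4)(δ+…+δ^K) ≥ 11−8, i.e. δ+…+δ^K ≥ 3/4 ≈ 0.7500.
With δ = 5/8, the partial sums are K=1: 0.6250, K=2: 1.0156.
K = 2 is the first length at which the sum reaches 0.7500.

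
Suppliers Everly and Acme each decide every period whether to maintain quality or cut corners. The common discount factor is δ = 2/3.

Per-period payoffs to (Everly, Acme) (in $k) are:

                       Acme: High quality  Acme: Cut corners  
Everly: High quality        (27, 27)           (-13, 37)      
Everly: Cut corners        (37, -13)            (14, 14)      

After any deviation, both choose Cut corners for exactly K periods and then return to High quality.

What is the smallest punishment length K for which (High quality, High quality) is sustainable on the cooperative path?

No profitable deviation requires (27−14)(δ+…+δ^K) ≥ 37−27, i.e. δ+…+δ^K ≥ 10/13 ≈ 0.7692.
With δ = 2/3, the partial sums are K=1: 0.6667, K=2: 1.1111.
K = 2 is the first length at which the sum reaches 0.7692.

2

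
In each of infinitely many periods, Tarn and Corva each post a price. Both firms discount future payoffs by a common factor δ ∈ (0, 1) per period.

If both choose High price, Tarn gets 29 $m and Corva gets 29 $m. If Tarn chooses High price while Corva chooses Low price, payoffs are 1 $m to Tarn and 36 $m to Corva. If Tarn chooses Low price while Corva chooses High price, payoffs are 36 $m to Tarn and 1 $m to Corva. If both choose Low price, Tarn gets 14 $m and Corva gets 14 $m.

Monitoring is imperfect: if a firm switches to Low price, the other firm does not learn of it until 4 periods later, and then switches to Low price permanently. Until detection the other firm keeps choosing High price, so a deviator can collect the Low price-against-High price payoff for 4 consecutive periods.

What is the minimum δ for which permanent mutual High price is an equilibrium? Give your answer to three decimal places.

0.751

The best deviation is to choose Low price for all 4 undetected periods, earning 36 each, then 14 forever once detected.
Deviation value: 36(1−δ^4)/(1−δ) + 14δ^4/(1−δ); cooperation value: 29/(1−δ).
IC: 29 ≥ 36(1−δ^4) + 14δ^4 = 36 − 22δ^4.
So δ^4 ≥ 7/22, giving δ ≥ (7/22)^(1/4) ≈ 0.751.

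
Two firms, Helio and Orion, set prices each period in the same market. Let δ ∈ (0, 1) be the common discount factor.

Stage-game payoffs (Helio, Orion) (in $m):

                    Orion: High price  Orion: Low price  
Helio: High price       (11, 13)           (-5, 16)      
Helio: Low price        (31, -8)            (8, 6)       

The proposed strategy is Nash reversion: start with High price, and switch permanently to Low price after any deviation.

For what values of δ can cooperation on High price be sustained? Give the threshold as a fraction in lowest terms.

20/23

For Helio: deviation gain 31−11 = 20, per-period punishment loss 11−8 = 3. IC gives δ ≥ 20/23.
For Orion: gain 3, loss 7 per period, so δ ≥ 3/10.
The tighter constraint is Helio's, so cooperation needs δ ≥ 20/23.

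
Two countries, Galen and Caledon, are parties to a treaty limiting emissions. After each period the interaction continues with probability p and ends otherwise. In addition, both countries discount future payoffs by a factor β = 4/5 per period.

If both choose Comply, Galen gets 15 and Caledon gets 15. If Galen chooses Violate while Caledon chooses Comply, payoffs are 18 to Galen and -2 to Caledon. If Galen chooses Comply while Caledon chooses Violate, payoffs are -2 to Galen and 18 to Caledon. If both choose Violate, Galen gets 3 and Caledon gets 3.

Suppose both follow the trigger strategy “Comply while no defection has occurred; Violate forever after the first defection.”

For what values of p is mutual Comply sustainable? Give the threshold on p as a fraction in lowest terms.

1/4

With continuation probability p and discount β, the effective per-period discount factor is βp.
Grim-trigger IC: βp ≥ (18−15)/(18−3) = 1/5.
So p ≥ (1/5)/(4/5) = 1/4.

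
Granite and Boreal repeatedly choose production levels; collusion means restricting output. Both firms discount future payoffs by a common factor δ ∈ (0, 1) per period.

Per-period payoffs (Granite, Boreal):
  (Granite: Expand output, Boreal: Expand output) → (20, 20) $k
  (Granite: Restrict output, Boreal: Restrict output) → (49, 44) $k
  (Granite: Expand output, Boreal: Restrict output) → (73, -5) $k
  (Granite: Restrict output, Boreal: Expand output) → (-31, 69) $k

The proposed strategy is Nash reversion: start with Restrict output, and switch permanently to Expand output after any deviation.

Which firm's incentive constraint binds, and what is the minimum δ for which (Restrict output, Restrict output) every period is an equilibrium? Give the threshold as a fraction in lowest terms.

For Granite: deviation gain 73−49 = 24, per-period punishment loss 49−20 = 29. IC gives δ ≥ 24/53.
For Boreal: gain 25, loss 24 per period, so δ ≥ 25/49.
The tighter constraint is Boreal's, so cooperation needs δ ≥ 25/49.

Boreal; δ ≥ 25/49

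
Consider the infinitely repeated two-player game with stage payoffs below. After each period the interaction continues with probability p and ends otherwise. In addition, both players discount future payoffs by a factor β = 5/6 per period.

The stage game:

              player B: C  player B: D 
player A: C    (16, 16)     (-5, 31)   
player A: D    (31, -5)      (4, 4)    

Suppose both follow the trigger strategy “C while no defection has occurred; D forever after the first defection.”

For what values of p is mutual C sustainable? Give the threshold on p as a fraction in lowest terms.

Expected continuation weight on next period's payoff is β·p = 5/6·p, which plays the role of the discount factor.
Cooperation requires 5/6·p ≥ (31−16)/(31−4) = 5/9, hence p ≥ 2/3.

2/3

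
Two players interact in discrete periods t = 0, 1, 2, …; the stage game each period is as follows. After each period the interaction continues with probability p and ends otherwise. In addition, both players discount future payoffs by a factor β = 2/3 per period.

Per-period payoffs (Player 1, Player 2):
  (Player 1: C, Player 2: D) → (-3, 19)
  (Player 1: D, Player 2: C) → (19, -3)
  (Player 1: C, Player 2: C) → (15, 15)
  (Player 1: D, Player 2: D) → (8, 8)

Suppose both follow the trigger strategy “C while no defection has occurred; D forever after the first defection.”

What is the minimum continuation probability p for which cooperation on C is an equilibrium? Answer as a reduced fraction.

With continuation probability p and discount β, the effective per-period discount factor is βp.
Grim-trigger IC: βp ≥ (19−15)/(19−8) = 4/11.
So p ≥ (4/11)/(2/3) = 6/11.

6/11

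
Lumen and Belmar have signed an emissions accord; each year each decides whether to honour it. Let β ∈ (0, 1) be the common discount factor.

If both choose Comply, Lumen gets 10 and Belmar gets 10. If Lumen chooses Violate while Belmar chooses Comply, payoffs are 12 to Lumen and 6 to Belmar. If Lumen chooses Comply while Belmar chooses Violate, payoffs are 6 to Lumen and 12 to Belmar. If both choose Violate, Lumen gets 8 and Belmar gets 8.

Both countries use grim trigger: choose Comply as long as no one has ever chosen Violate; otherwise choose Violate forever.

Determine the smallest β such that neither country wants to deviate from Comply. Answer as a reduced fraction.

1/2

10/(1−β) ≥ 12 + 8β/(1−β)
10 ≥ 12 − 4β
β ≥ 2/4 = 1/2.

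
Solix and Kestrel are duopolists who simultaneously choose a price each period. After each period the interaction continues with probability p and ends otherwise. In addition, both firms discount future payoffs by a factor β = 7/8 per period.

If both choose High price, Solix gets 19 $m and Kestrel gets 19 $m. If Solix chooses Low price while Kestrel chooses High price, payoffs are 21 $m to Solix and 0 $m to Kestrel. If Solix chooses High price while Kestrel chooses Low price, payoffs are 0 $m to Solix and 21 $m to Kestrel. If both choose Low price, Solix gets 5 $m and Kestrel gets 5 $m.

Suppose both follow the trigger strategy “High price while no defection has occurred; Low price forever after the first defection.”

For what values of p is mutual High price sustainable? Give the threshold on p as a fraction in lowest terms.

Expected continuation weight on next period's payoff is β·p = 7/8·p, which plays the role of the discount factor.
Cooperation requires 7/8·p ≥ (21−19)/(21−5) = 1/8, hence p ≥ 1/7.

1/7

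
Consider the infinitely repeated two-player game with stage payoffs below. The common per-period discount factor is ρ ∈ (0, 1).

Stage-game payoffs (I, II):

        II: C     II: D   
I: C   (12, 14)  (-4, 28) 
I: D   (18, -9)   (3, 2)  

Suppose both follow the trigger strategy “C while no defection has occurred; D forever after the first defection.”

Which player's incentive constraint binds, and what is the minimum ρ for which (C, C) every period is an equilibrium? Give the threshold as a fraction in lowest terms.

I's threshold: (18−12)/(18−3) = 2/5.
II's threshold: (28−14)/(28−2) = 7/13.
2/5 < 7/13, so II binds and ρ* = 7/13.

II; ρ ≥ 7/13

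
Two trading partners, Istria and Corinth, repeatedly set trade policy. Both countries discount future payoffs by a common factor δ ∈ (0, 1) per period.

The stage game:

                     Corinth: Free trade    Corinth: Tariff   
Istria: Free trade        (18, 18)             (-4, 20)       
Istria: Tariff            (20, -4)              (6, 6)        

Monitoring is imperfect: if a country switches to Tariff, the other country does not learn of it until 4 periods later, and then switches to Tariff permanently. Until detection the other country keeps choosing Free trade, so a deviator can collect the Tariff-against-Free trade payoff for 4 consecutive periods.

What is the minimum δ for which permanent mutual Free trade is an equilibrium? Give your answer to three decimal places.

Deviating for the 4 undetected periods gains 20−18 = 2 per period over cooperation, then loses 18−6 = 12 per period forever once punishment starts.
Gain: 2(1 + δ + … + δ^3); loss: 12·δ^4/(1−δ).
No profitable deviation ⇔ 2(1−δ^4) ≤ 12·δ^4, i.e. δ^4 ≥ 2/(2+12) = 1/7.
Hence δ ≥ (1/7)^(1/4) ≈ 0.615.

0.615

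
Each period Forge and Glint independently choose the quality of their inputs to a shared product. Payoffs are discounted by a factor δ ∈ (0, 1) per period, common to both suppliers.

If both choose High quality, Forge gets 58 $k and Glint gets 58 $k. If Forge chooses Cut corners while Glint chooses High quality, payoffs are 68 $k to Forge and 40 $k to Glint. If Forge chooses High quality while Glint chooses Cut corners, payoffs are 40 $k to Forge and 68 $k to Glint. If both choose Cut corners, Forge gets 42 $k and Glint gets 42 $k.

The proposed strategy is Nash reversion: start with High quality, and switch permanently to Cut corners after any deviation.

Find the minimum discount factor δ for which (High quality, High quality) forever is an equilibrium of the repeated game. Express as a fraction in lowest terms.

Cooperation forever yields 58 each period: 58/(1−δ).
Deviating yields 68 once, then 42 forever: 68 + 42δ/(1−δ).
No profitable deviation requires 58/(1−δ) ≥ 68 + 42δ/(1−δ).
Multiplying by (1−δ): 58 ≥ 68(1−δ) + 42δ = 68 − 26δ.
So 26δ ≥ 10, i.e. δ ≥ 10/26 = 5/13.

5/13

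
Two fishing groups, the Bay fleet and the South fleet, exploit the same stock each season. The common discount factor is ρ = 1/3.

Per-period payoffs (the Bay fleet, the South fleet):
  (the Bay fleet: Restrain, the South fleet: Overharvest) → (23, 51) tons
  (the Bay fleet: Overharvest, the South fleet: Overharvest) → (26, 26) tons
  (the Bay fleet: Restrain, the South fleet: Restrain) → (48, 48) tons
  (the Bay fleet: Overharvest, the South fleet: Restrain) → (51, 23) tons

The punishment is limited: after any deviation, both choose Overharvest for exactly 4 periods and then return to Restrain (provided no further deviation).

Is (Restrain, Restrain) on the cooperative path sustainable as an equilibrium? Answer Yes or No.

Yes

Comparing payoff streams over the 5 periods until play realigns: cooperate → 48(1+ρ+…+ρ^4); deviate → 51 + 26(ρ+…+ρ^4).
Cooperation is sustained iff (48−26)(ρ+…+ρ^4) ≥ 51−48.
ρ+…+ρ^4 = 1/3·(1−(1/3)^4)/(1−1/3) = 0.4938, and (51−48)/(48−26) = 0.1364.
0.4938 ≥ 0.1364, so cooperation is sustainable.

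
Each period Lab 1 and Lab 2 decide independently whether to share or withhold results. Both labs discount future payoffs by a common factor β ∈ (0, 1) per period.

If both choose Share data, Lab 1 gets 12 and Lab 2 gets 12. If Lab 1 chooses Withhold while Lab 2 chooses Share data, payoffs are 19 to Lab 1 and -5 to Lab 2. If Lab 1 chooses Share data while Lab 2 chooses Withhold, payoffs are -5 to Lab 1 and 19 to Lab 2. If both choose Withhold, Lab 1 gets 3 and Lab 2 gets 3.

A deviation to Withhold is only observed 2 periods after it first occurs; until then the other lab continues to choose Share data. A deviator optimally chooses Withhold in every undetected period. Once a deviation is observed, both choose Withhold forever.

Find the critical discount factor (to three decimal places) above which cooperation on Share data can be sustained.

A deviator earns 19 for 2 periods, then 3 forever; cooperating earns 12 forever. Multiplying the IC by (1−β):
12 ≥ 19(1−β^2) + 3β^2, so 16·β^2 ≥ 7 and β^2 ≥ 7/16.
β ≥ (7/16)^(1/2) ≈ 0.661.

0.661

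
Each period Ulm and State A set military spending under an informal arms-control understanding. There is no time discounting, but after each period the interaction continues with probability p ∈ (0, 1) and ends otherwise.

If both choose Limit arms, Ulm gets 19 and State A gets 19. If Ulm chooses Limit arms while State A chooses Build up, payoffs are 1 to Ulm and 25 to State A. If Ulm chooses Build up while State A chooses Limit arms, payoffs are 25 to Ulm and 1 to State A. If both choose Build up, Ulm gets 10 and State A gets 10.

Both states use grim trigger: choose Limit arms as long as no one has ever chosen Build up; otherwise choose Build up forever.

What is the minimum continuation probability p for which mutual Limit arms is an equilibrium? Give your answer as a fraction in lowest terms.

2/5

Expected cooperation value is 19 + p·19 + p²·19 + … = 19/(1−p); deviation gives 25 + p·10/(1−p).
19 ≥ 25(1−p) + 10p ⇒ 15p ≥ 6 ⇒ p ≥ 6/15 = 2/5.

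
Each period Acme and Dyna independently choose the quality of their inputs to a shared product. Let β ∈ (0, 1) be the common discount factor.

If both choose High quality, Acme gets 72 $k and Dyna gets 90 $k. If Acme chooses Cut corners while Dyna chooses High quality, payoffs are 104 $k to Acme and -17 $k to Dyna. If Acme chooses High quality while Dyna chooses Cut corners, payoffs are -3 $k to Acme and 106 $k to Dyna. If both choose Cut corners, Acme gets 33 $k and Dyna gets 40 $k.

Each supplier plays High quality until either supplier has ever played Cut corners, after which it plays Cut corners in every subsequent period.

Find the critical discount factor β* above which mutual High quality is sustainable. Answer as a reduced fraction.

Acme: cooperation gives 72 each period; deviation gives 104 once then 33 forever.
  72/(1−β) ≥ 104 + 33β/(1−β) ⇒ β ≥ 32/71.
Dyna: cooperation gives 90 each period; deviation gives 106 once then 40 forever.
  β ≥ 16/66 = 8/33.
Both must hold, so the binding constraint is Acme's: β ≥ 32/71.

32/71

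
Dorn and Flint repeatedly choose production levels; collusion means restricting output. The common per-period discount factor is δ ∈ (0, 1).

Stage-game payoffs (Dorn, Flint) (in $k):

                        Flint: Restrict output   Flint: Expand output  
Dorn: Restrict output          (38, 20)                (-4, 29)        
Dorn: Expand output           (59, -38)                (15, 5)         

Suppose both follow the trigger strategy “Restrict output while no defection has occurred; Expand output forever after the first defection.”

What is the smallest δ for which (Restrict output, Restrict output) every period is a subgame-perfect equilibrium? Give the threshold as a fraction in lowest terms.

Dorn's threshold: (59−38)/(59−15) = 21/44.
Flint's threshold: (29−20)/(29−5) = 3/8.
21/44 > 3/8, so Dorn binds and δ* = 21/44.

21/44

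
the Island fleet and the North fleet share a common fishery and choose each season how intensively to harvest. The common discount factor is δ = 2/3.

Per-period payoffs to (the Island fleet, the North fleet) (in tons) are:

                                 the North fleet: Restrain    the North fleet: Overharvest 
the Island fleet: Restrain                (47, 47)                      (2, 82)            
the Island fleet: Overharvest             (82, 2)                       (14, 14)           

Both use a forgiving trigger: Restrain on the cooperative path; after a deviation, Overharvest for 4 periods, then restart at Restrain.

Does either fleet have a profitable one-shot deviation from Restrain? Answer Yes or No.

IC: δ+…+δ^4 ≥ (82−47)/(47−14) = 35/33.
At δ = 2/3: partial sum = 1.6049 ≥ 1.0606. Cooperation sustainable.

No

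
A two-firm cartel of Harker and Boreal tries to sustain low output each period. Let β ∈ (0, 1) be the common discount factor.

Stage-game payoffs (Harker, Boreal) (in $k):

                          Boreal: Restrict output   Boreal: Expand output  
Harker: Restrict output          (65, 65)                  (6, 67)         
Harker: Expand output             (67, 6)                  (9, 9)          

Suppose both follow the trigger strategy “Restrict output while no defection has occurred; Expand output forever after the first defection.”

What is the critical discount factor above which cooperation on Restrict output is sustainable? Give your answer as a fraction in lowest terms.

Under grim trigger the critical discount factor is (T−C)/(T−P) with T = 67, C = 65, P = 9.
β* = (67−65)/(67−9) = 2/58 = 1/29.

1/29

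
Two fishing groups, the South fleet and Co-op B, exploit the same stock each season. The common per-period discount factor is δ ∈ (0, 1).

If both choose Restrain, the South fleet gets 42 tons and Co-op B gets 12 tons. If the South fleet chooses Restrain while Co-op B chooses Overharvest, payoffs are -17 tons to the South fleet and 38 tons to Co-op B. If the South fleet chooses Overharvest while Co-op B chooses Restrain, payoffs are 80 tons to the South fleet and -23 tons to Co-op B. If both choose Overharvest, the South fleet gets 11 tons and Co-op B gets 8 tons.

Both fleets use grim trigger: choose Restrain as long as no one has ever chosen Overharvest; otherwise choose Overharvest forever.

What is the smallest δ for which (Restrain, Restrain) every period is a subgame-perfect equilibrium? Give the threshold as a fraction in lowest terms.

13/15

For the South fleet: deviation gain 80−42 = 38, per-period punishment loss 42−11 = 31. IC gives δ ≥ 38/69.
For Co-op B: gain 26, loss 4 per period, so δ ≥ 26/30 = 13/15.
The tighter constraint is Co-op B's, so cooperation needs δ ≥ 13/15.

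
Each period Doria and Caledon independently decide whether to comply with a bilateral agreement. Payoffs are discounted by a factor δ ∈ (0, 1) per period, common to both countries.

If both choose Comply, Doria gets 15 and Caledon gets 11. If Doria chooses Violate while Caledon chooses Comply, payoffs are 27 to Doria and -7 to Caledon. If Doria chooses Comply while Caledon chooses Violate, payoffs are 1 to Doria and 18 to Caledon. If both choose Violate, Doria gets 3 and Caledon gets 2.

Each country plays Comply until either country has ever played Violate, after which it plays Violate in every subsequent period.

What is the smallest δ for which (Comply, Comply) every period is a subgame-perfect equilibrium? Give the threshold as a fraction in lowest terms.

1/2

Doria: cooperation gives 15 each period; deviation gives 27 once then 3 forever.
  15/(1−δ) ≥ 27 + 3δ/(1−δ) ⇒ δ ≥ 12/24 = 1/2.
Caledon: cooperation gives 11 each period; deviation gives 18 once then 2 forever.
  δ ≥ 7/16.
Both must hold, so the binding constraint is Doria's: δ ≥ 1/2.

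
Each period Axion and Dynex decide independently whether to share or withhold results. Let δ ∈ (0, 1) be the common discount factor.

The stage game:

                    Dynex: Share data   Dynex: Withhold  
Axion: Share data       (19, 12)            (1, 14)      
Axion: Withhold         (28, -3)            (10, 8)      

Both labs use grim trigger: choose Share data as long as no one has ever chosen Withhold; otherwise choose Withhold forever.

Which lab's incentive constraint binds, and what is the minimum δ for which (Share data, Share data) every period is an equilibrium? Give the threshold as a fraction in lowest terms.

Axion; δ ≥ 1/2

Axion: cooperation gives 19 each period; deviation gives 28 once then 10 forever.
  19/(1−δ) ≥ 28 + 10δ/(1−δ) ⇒ δ ≥ 9/18 = 1/2.
Dynex: cooperation gives 12 each period; deviation gives 14 once then 8 forever.
  δ ≥ 2/6 = 1/3.
Both must hold, so the binding constraint is Axion's: δ ≥ 1/2.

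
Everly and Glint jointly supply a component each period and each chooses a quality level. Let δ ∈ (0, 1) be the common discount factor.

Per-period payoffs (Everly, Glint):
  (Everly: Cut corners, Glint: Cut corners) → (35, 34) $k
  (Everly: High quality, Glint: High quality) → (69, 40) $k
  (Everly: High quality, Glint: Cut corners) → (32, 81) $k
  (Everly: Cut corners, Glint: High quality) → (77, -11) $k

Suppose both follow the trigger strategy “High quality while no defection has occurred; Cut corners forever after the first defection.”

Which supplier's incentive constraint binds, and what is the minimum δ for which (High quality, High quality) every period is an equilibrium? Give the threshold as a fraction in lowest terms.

Everly's threshold: (77−69)/(77−35) = 4/21.
Glint's threshold: (81−40)/(81−34) = 41/47.
4/21 < 41/47, so Glint binds and δ* = 41/47.

Glint; δ ≥ 41/47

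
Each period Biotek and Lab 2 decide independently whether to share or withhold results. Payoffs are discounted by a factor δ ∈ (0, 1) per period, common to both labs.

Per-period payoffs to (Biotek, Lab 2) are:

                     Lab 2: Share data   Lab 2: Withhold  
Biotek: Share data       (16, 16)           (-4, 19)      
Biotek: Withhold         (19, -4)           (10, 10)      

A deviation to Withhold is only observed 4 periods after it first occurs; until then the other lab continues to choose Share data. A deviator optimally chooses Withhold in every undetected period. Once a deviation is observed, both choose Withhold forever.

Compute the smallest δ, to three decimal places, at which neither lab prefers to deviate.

Deviating for the 4 undetected periods gains 19−16 = 3 per period over cooperation, then loses 16−10 = 6 per period forever once punishment starts.
Gain: 3(1 + δ + … + δ^3); loss: 6·δ^4/(1−δ).
No profitable deviation ⇔ 3(1−δ^4) ≤ 6·δ^4, i.e. δ^4 ≥ 3/(3+6) = 1/3.
Hence δ ≥ (1/3)^(1/4) ≈ 0.760.

0.760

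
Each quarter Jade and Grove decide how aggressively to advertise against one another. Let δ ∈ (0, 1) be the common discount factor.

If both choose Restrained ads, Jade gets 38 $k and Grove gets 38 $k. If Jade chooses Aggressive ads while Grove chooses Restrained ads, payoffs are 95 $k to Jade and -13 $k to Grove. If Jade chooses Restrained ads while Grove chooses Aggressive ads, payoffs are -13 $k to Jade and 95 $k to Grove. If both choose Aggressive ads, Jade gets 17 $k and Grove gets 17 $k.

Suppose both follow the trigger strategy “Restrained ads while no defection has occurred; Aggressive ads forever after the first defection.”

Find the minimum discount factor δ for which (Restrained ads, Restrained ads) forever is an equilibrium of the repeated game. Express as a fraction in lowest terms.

19/26

38/(1−δ) ≥ 95 + 17δ/(1−δ)
38 ≥ 95 − 78δ
δ ≥ 57/78 = 19/26.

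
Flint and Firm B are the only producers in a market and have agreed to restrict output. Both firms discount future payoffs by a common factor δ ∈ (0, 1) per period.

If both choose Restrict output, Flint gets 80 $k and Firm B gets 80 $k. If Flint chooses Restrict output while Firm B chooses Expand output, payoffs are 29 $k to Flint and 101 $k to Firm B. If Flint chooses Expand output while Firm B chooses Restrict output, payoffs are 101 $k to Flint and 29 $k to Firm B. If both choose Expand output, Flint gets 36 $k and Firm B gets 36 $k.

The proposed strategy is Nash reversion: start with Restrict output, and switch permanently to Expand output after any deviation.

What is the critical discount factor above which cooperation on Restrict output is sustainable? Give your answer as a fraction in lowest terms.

80/(1−δ) ≥ 101 + 36δ/(1−δ)
80 ≥ 101 − 65δ
δ ≥ 21/65.

21/65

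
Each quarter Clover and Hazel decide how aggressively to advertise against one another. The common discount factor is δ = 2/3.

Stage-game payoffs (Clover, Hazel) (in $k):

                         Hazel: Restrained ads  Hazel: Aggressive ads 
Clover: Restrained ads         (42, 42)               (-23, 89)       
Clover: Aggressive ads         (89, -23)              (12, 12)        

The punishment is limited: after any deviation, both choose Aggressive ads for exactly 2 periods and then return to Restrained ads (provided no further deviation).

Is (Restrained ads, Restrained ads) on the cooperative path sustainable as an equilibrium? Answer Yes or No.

No

A one-shot deviation gives 89 now, then 12 for 2 periods, then back to 42.
Gain from deviating: (89−42) today; loss: (42−12) in each of the next 2 periods.
No-deviation condition: (42−12)(δ+…+δ^2) ≥ 89−42, i.e. δ+…+δ^2 ≥ 47/30.
At δ = 2/3: δ+…+δ^2 = 1.1111 < 1.5667.
So cooperation is not sustainable.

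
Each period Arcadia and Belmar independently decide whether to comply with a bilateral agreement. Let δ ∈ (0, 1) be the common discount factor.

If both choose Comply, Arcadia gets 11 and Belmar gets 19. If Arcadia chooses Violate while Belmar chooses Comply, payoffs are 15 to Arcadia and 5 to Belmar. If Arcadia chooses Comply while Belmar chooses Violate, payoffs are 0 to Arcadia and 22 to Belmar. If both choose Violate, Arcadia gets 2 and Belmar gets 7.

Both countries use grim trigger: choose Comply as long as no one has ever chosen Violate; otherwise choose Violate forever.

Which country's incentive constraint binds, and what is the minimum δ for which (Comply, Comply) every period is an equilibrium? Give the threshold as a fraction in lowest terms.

Arcadia's threshold: (15−11)/(15−2) = 4/13.
Belmar's threshold: (22−19)/(22−7) = 1/5.
4/13 > 1/5, so Arcadia binds and δ* = 4/13.

Arcadia; δ ≥ 4/13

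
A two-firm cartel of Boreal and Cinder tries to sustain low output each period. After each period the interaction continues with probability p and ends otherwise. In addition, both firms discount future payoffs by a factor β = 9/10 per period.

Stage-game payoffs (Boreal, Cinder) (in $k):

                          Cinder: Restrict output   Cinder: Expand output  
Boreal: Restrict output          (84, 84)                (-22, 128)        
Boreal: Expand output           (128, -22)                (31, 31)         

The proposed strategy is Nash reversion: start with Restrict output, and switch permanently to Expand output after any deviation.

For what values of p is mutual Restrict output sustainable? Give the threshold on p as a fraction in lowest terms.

Expected continuation weight on next period's payoff is β·p = 9/10·p, which plays the role of the discount factor.
Cooperation requires 9/10·p ≥ (128−84)/(128−31) = 44/97, hence p ≥ 440/873.

440/873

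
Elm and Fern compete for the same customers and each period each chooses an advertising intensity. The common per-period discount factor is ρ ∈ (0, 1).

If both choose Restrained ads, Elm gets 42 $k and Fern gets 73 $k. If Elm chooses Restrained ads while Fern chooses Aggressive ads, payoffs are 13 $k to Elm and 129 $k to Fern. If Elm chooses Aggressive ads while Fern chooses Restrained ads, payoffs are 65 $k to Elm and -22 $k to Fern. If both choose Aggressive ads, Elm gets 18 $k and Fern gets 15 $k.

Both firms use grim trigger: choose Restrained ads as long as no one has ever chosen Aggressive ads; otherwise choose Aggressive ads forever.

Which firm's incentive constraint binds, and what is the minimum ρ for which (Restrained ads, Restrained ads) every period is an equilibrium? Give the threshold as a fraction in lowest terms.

Elm: cooperation gives 42 each period; deviation gives 65 once then 18 forever.
  42/(1−ρ) ≥ 65 + 18ρ/(1−ρ) ⇒ ρ ≥ 23/47.
Fern: cooperation gives 73 each period; deviation gives 129 once then 15 forever.
  ρ ≥ 56/114 = 28/57.
Both must hold, so the binding constraint is Fern's: ρ ≥ 28/57.

Fern; ρ ≥ 28/57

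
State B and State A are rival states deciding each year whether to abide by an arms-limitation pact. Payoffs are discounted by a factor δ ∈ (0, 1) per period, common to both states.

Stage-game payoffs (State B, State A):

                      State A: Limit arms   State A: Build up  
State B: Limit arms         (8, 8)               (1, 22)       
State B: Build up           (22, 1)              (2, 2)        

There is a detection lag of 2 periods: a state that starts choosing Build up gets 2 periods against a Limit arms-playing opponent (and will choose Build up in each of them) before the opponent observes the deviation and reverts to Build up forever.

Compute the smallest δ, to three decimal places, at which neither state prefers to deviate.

0.837

The best deviation is to choose Build up for all 2 undetected periods, earning 22 each, then 2 forever once detected.
Deviation value: 22(1−δ^2)/(1−δ) + 2δ^2/(1−δ); cooperation value: 8/(1−δ).
IC: 8 ≥ 22(1−δ^2) + 2δ^2 = 22 − 20δ^2.
So δ^2 ≥ 14/20 = 7/10, giving δ ≥ (7/10)^(1/2) ≈ 0.837.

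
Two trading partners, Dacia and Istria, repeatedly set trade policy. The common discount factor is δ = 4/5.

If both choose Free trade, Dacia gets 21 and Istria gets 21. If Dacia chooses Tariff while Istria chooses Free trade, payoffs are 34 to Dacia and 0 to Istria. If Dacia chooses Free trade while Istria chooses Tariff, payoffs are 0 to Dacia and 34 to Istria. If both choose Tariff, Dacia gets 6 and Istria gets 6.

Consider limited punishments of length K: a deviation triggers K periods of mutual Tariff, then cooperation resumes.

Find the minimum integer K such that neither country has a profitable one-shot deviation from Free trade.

IC: δ(1−δ^K)/(1−δ) ≥ (34−21)/(21−6) = 13/15.
With δ = 4/5: need 1 − δ^K ≥ 13/15·(1−4/5)/(4/5), i.e. δ^K ≤ 0.7833.
Since (4/5)^1 = 0.8000 and (4/5)^2 = 0.6400, the smallest such K is 2.

2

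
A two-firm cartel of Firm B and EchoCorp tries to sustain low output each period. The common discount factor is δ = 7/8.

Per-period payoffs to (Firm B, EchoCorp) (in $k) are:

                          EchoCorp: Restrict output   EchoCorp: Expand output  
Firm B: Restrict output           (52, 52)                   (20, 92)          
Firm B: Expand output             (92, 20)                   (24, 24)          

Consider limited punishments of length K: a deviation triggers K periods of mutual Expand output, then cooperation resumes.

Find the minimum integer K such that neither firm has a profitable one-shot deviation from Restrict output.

2

No profitable deviation requires (52−24)(δ+…+δ^K) ≥ 92−52, i.e. δ+…+δ^K ≥ 10/7 ≈ 1.4286.
With δ = 7/8, the partial sums are K=1: 0.8750, K=2: 1.6406.
K = 2 is the first length at which the sum reaches 1.4286.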